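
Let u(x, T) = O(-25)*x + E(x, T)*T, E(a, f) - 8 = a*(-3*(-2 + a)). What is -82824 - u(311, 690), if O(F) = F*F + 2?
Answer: 198641589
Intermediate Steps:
E(a, f) = 8 + a*(6 - 3*a) (E(a, f) = 8 + a*(-3*(-2 + a)) = 8 + a*(6 - 3*a))
O(F) = 2 + F**2 (O(F) = F**2 + 2 = 2 + F**2)
u(x, T) = 627*x + T*(8 - 3*x**2 + 6*x) (u(x, T) = (2 + (-25)**2)*x + (8 - 3*x**2 + 6*x)*T = (2 + 625)*x + T*(8 - 3*x**2 + 6*x) = 627*x + T*(8 - 3*x**2 + 6*x))
-82824 - u(311, 690) = -82824 - (627*311 + 690*(8 - 3*311**2 + 6*311)) = -82824 - (194997 + 690*(8 - 3*96721 + 1866)) = -82824 - (194997 + 690*(8 - 290163 + 1866)) = -82824 - (194997 + 690*(-288289)) = -82824 - (194997 - 198919410) = -82824 - 1*(-198724413) = -82824 + 198724413 = 198641589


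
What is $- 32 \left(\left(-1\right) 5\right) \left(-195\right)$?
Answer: $-31200$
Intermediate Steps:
$- 32 \left(\left(-1\right) 5\right) \left(-195\right) = \left(-32\right) \left(-5\right) \left(-195\right) = 160 \left(-195\right) = -31200$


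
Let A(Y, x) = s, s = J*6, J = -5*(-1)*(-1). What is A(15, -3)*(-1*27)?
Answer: 810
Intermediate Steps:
J = -5 (J = 5*(-1) = -5)
s = -30 (s = -5*6 = -30)
A(Y, x) = -30
A(15, -3)*(-1*27) = -(-30)*27 = -30*(-27) = 810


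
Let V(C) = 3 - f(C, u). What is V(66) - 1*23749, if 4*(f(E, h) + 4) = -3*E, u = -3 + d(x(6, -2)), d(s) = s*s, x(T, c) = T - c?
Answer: -47385/2 ≈ -23693.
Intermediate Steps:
d(s) = s²
u = 61 (u = -3 + (6 - 1*(-2))² = -3 + (6 + 2)² = -3 + 8² = -3 + 64 = 61)
f(E, h) = -4 - 3*E/4 (f(E, h) = -4 + (-3*E)/4 = -4 - 3*E/4)
V(C) = 7 + 3*C/4 (V(C) = 3 - (-4 - 3*C/4) = 3 + (4 + 3*C/4) = 7 + 3*C/4)
V(66) - 1*23749 = (7 + (¾)*66) - 1*23749 = (7 + 99/2) - 23749 = 113/2 - 23749 = -47385/2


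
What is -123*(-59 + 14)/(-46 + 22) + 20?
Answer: -1685/8 ≈ -210.63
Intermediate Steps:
-123*(-59 + 14)/(-46 + 22) + 20 = -(-5535)/(-24) + 20 = -(-5535)*(-1)/24 + 20 = -123*15/8 + 20 = -1845/8 + 20 = -1685/8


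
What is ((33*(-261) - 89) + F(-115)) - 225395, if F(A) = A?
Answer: -234212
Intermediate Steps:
((33*(-261) - 89) + F(-115)) - 225395 = ((33*(-261) - 89) - 115) - 225395 = ((-8613 - 89) - 115) - 225395 = (-8702 - 115) - 225395 = -8817 - 225395 = -234212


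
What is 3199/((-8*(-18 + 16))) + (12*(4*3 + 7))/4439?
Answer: 14204009/71024 ≈ 199.99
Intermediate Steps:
3199/((-8*(-18 + 16))) + (12*(4*3 + 7))/4439 = 3199/((-8*(-2))) + (12*(12 + 7))*(1/4439) = 3199/16 + (12*19)*(1/4439) = 3199*(1/16) + 228*(1/4439) = 3199/16 + 228/4439 = 14204009/71024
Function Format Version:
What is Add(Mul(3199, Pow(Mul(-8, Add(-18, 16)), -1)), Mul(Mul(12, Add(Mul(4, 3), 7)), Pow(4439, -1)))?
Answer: Rational(14204009, 71024) ≈ 199.99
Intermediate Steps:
Add(Mul(3199, Pow(Mul(-8, Add(-18, 16)), -1)), Mul(Mul(12, Add(Mul(4, 3), 7)), Pow(4439, -1))) = Add(Mul(3199, Pow(Mul(-8, -2), -1)), Mul(Mul(12, Add(12, 7)), Rational(1, 4439))) = Add(Mul(3199, Pow(16, -1)), Mul(Mul(12, 19), Rational(1, 4439))) = Add(Mul(3199, Rational(1, 16)), Mul(228, Rational(1, 4439))) = Add(Rational(3199, 16), Rational(228, 4439)) = Rational(14204009, 71024)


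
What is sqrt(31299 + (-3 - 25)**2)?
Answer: sqrt(32083) ≈ 179.12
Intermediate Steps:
sqrt(31299 + (-3 - 25)**2) = sqrt(31299 + (-28)**2) = sqrt(31299 + 784) = sqrt(32083)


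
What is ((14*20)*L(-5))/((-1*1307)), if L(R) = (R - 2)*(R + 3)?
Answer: -3920/1307 ≈ -2.9992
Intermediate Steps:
L(R) = (-2 + R)*(3 + R)
((14*20)*L(-5))/((-1*1307)) = ((14*20)*(-6 - 5 + (-5)²))/((-1*1307)) = (280*(-6 - 5 + 25))/(-1307) = (280*14)*(-1/1307) = 3920*(-1/1307) = -3920/1307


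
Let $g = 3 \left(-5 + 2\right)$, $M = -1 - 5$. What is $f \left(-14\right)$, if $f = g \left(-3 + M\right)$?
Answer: $-1134$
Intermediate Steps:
$M = -6$ ($M = -1 - 5 = -6$)
$g = -9$ ($g = 3 \left(-3\right) = -9$)
$f = 81$ ($f = - 9 \left(-3 - 6\right) = \left(-9\right) \left(-9\right) = 81$)
$f \left(-14\right) = 81 \left(-14\right) = -1134$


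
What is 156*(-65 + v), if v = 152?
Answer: 13572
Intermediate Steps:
156*(-65 + v) = 156*(-65 + 152) = 156*87 = 13572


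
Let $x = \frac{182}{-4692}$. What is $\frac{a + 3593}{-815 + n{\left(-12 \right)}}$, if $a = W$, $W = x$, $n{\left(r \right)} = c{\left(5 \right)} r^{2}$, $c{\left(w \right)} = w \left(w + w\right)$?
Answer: $\frac{8429087}{14979210} \approx 0.56272$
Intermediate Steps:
$c{\left(w \right)} = 2 w^{2}$ ($c{\left(w \right)} = w 2 w = 2 w^{2}$)
$n{\left(r \right)} = 50 r^{2}$ ($n{\left(r \right)} = 2 \cdot 5^{2} r^{2} = 2 \cdot 25 r^{2} = 50 r^{2}$)
$x = - \frac{91}{2346}$ ($x = 182 \left(- \frac{1}{4692}\right) = - \frac{91}{2346} \approx -0.038789$)
$W = - \frac{91}{2346} \approx -0.038789$
$a = - \frac{91}{2346} \approx -0.038789$
$\frac{a + 3593}{-815 + n{\left(-12 \right)}} = \frac{- \frac{91}{2346} + 3593}{-815 + 50 \left(-12\right)^{2}} = \frac{8429087}{2346 \left(-815 + 50 \cdot 144\right)} = \frac{8429087}{2346 \left(-815 + 7200\right)} = \frac{8429087}{2346 \cdot 6385} = \frac{8429087}{2346} \cdot \frac{1}{6385} = \frac{8429087}{14979210}$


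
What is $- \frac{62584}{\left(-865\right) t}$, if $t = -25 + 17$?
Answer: $- \frac{7823}{865} \approx -9.0439$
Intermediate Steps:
$t = -8$
$- \frac{62584}{\left(-865\right) t} = - \frac{62584}{\left(-865\right) \left(-8\right)} = - \frac{62584}{6920} = \left(-62584\right) \frac{1}{6920} = - \frac{7823}{865}$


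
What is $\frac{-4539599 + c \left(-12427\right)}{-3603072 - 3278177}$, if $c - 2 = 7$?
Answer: $\frac{4651442}{6881249} \approx 0.67596$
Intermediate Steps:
$c = 9$ ($c = 2 + 7 = 9$)
$\frac{-4539599 + c \left(-12427\right)}{-3603072 - 3278177} = \frac{-4539599 + 9 \left(-12427\right)}{-3603072 - 3278177} = \frac{-4539599 - 111843}{-6881249} = \left(-4651442\right) \left(- \frac{1}{6881249}\right) = \frac{4651442}{6881249}$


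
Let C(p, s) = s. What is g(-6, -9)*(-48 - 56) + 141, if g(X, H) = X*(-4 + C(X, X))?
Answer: -6099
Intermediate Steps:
g(X, H) = X*(-4 + X)
g(-6, -9)*(-48 - 56) + 141 = (-6*(-4 - 6))*(-48 - 56) + 141 = -6*(-10)*(-104) + 141 = 60*(-104) + 141 = -6240 + 141 = -6099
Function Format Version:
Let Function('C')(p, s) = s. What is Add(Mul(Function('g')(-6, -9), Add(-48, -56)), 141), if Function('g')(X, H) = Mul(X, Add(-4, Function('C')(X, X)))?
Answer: -6099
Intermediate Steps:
Function('g')(X, H) = Mul(X, Add(-4, X))
Add(Mul(Function('g')(-6, -9), Add(-48, -56)), 141) = Add(Mul(Mul(-6, Add(-4, -6)), Add(-48, -56)), 141) = Add(Mul(Mul(-6, -10), -104), 141) = Add(Mul(60, -104), 141) = Add(-6240, 141) = -6099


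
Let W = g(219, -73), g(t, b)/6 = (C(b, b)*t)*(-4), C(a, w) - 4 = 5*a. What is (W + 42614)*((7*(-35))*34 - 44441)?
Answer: -102377323130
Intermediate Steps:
C(a, w) = 4 + 5*a
g(t, b) = -24*t*(4 + 5*b) (g(t, b) = 6*(((4 + 5*b)*t)*(-4)) = 6*((t*(4 + 5*b))*(-4)) = 6*(-4*t*(4 + 5*b)) = -24*t*(4 + 5*b))
W = 1897416 (W = -24*219*(4 + 5*(-73)) = -24*219*(4 - 365) = -24*219*(-361) = 1897416)
(W + 42614)*((7*(-35))*34 - 44441) = (1897416 + 42614)*((7*(-35))*34 - 44441) = 1940030*(-245*34 - 44441) = 1940030*(-8330 - 44441) = 1940030*(-52771) = -102377323130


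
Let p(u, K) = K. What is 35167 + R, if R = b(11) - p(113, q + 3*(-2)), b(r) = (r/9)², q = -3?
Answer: 2849377/81 ≈ 35178.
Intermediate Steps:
b(r) = r²/81 (b(r) = (r*(⅑))² = (r/9)² = r²/81)
R = 850/81 (R = (1/81)*11² - (-3 + 3*(-2)) = (1/81)*121 - (-3 - 6) = 121/81 - 1*(-9) = 121/81 + 9 = 850/81 ≈ 10.494)
35167 + R = 35167 + 850/81 = 2849377/81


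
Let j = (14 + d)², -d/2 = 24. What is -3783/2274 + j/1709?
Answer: -1278801/1295422 ≈ -0.98717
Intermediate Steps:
d = -48 (d = -2*24 = -48)
j = 1156 (j = (14 - 48)² = (-34)² = 1156)
-3783/2274 + j/1709 = -3783/2274 + 1156/1709 = -3783*1/2274 + 1156*(1/1709) = -1261/758 + 1156/1709 = -1278801/1295422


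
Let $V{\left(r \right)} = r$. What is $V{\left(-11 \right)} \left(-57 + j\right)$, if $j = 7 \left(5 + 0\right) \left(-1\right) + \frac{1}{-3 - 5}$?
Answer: $\frac{8107}{8} \approx 1013.4$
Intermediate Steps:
$j = - \frac{281}{8}$ ($j = 7 \cdot 5 \left(-1\right) + \frac{1}{-8} = 7 \left(-5\right) - \frac{1}{8} = -35 - \frac{1}{8} = - \frac{281}{8} \approx -35.125$)
$V{\left(-11 \right)} \left(-57 + j\right) = - 11 \left(-57 - \frac{281}{8}\right) = \left(-11\right) \left(- \frac{737}{8}\right) = \frac{8107}{8}$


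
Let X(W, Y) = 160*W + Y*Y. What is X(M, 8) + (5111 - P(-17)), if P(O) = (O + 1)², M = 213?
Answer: 38999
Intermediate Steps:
P(O) = (1 + O)²
X(W, Y) = Y² + 160*W (X(W, Y) = 160*W + Y² = Y² + 160*W)
X(M, 8) + (5111 - P(-17)) = (8² + 160*213) + (5111 - (1 - 17)²) = (64 + 34080) + (5111 - 1*(-16)²) = 34144 + (5111 - 1*256) = 34144 + (5111 - 256) = 34144 + 4855 = 38999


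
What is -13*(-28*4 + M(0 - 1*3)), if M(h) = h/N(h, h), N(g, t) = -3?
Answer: 1443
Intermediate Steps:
M(h) = -h/3 (M(h) = h/(-3) = h*(-⅓) = -h/3)
-13*(-28*4 + M(0 - 1*3)) = -13*(-28*4 - (0 - 1*3)/3) = -13*(-112 - (0 - 3)/3) = -13*(-112 - ⅓*(-3)) = -13*(-112 + 1) = -13*(-111) = 1443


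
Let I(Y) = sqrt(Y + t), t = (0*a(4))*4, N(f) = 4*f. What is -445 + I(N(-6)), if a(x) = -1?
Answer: -445 + 2*I*sqrt(6) ≈ -445.0 + 4.899*I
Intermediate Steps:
t = 0 (t = (0*(-1))*4 = 0*4 = 0)
I(Y) = sqrt(Y) (I(Y) = sqrt(Y + 0) = sqrt(Y))
-445 + I(N(-6)) = -445 + sqrt(4*(-6)) = -445 + sqrt(-24) = -445 + 2*I*sqrt(6)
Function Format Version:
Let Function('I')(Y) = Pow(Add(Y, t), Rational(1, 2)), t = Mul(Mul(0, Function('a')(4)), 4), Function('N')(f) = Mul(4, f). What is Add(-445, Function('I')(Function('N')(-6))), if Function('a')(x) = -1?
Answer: Add(-445, Mul(2, I, Pow(6, Rational(1, 2)))) ≈ Add(-445.00, Mul(4.8990, I))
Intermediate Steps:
t = 0 (t = Mul(Mul(0, -1), 4) = Mul(0, 4) = 0)
Function('I')(Y) = Pow(Y, Rational(1, 2)) (Function('I')(Y) = Pow(Add(Y, 0), Rational(1, 2)) = Pow(Y, Rational(1, 2)))
Add(-445, Function('I')(Function('N')(-6))) = Add(-445, Pow(Mul(4, -6), Rational(1, 2))) = Add(-445, Pow(-24, Rational(1, 2))) = Add(-445, Mul(2, I, Pow(6, Rational(1, 2))))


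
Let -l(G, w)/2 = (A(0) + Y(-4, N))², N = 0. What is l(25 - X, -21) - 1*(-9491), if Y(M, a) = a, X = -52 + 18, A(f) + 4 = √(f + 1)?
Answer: 9473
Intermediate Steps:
A(f) = -4 + √(1 + f) (A(f) = -4 + √(f + 1) = -4 + √(1 + f))
X = -34
l(G, w) = -18 (l(G, w) = -2*((-4 + √(1 + 0)) + 0)² = -2*((-4 + √1) + 0)² = -2*((-4 + 1) + 0)² = -2*(-3 + 0)² = -2*(-3)² = -2*9 = -18)
l(25 - X, -21) - 1*(-9491) = -18 - 1*(-9491) = -18 + 9491 = 9473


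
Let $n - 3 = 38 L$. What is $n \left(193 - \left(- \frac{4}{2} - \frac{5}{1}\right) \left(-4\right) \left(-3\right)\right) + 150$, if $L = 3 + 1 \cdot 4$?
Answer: $74663$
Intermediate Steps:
$L = 7$ ($L = 3 + 4 = 7$)
$n = 269$ ($n = 3 + 38 \cdot 7 = 3 + 266 = 269$)
$n \left(193 - \left(- \frac{4}{2} - \frac{5}{1}\right) \left(-4\right) \left(-3\right)\right) + 150 = 269 \left(193 - \left(- \frac{4}{2} - \frac{5}{1}\right) \left(-4\right) \left(-3\right)\right) + 150 = 269 \left(193 - \left(\left(-4\right) \frac{1}{2} - 5\right) \left(-4\right) \left(-3\right)\right) + 150 = 269 \left(193 - \left(-2 - 5\right) \left(-4\right) \left(-3\right)\right) + 150 = 269 \left(193 - \left(-7\right) \left(-4\right) \left(-3\right)\right) + 150 = 269 \left(193 - 28 \left(-3\right)\right) + 150 = 269 \left(193 - -84\right) + 150 = 269 \left(193 + 84\right) + 150 = 269 \cdot 277 + 150 = 74513 + 150 = 74663$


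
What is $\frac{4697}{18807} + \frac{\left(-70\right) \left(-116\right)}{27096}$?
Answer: $\frac{11665948}{21233103} \approx 0.54942$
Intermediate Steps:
$\frac{4697}{18807} + \frac{\left(-70\right) \left(-116\right)}{27096} = 4697 \cdot \frac{1}{18807} + 8120 \cdot \frac{1}{27096} = \frac{4697}{18807} + \frac{1015}{3387} = \frac{11665948}{21233103}$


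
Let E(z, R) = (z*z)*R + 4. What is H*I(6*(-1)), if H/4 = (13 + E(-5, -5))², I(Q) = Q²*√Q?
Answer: 1679616*I*√6 ≈ 4.1142e+6*I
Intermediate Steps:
E(z, R) = 4 + R*z² (E(z, R) = z²*R + 4 = R*z² + 4 = 4 + R*z²)
I(Q) = Q^(5/2)
H = 46656 (H = 4*(13 + (4 - 5*(-5)²))² = 4*(13 + (4 - 5*25))² = 4*(13 + (4 - 125))² = 4*(13 - 121)² = 4*(-108)² = 4*11664 = 46656)
H*I(6*(-1)) = 46656*(6*(-1))^(5/2) = 46656*(-6)^(5/2) = 46656*(36*I*√6) = 1679616*I*√6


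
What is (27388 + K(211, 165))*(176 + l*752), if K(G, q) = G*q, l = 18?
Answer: 852927536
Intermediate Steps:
(27388 + K(211, 165))*(176 + l*752) = (27388 + 211*165)*(176 + 18*752) = (27388 + 34815)*(176 + 13536) = 62203*13712 = 852927536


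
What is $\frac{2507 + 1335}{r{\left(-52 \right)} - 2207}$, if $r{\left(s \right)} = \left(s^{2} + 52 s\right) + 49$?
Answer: $- \frac{1921}{1079} \approx -1.7804$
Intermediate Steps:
$r{\left(s \right)} = 49 + s^{2} + 52 s$
$\frac{2507 + 1335}{r{\left(-52 \right)} - 2207} = \frac{2507 + 1335}{\left(49 + \left(-52\right)^{2} + 52 \left(-52\right)\right) - 2207} = \frac{3842}{\left(49 + 2704 - 2704\right) - 2207} = \frac{3842}{49 - 2207} = \frac{3842}{-2158} = 3842 \left(- \frac{1}{2158}\right) = - \frac{1921}{1079}$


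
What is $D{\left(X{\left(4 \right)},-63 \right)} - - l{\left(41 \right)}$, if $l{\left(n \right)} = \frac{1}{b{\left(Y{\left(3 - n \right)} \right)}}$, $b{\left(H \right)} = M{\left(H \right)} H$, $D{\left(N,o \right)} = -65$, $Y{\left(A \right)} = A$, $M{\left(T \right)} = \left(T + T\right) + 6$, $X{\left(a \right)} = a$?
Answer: $- \frac{172899}{2660} \approx -65.0$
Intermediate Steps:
$M{\left(T \right)} = 6 + 2 T$ ($M{\left(T \right)} = 2 T + 6 = 6 + 2 T$)
$b{\left(H \right)} = H \left(6 + 2 H\right)$ ($b{\left(H \right)} = \left(6 + 2 H\right) H = H \left(6 + 2 H\right)$)
$l{\left(n \right)} = \frac{1}{2 \left(3 - n\right) \left(6 - n\right)}$ ($l{\left(n \right)} = \frac{1}{2 \left(3 - n\right) \left(3 - \left(-3 + n\right)\right)} = \frac{1}{2 \left(3 - n\right) \left(6 - n\right)}$)
$D{\left(X{\left(4 \right)},-63 \right)} - - l{\left(41 \right)} = -65 - - \frac{1}{2 \left(-6 + 41\right) \left(-3 + 41\right)} = -65 - - \frac{1}{2 \cdot 35 \cdot 38} = -65 - \left(-1\right) \frac{1}{2660} = -65 - - \frac{1}{2660} = -65 + \frac{1}{2660} = - \frac{172899}{2660}$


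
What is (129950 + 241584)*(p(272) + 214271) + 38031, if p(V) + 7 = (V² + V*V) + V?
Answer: 134682599167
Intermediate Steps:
p(V) = -7 + V + 2*V² (p(V) = -7 + ((V² + V*V) + V) = -7 + ((V² + V²) + V) = -7 + (2*V² + V) = -7 + (V + 2*V²) = -7 + V + 2*V²)
(129950 + 241584)*(p(272) + 214271) + 38031 = (129950 + 241584)*((-7 + 272 + 2*272²) + 214271) + 38031 = 371534*((-7 + 272 + 2*73984) + 214271) + 38031 = 371534*((-7 + 272 + 147968) + 214271) + 38031 = 371534*(148233 + 214271) + 38031 = 371534*362504 + 38031 = 134682561136 + 38031 = 134682599167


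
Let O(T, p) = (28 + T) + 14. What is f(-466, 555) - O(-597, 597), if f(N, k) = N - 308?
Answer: -219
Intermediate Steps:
O(T, p) = 42 + T
f(N, k) = -308 + N
f(-466, 555) - O(-597, 597) = (-308 - 466) - (42 - 597) = -774 - 1*(-555) = -774 + 555 = -219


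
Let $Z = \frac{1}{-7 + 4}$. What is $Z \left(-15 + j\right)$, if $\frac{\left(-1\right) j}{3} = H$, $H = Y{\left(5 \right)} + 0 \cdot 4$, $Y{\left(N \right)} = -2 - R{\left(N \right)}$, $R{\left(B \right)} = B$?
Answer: $-2$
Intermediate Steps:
$Z = - \frac{1}{3}$ ($Z = \frac{1}{-3} = - \frac{1}{3} \approx -0.33333$)
$Y{\left(N \right)} = -2 - N$
$H = -7$ ($H = \left(-2 - 5\right) + 0 \cdot 4 = \left(-2 - 5\right) + 0 = -7 + 0 = -7$)
$j = 21$ ($j = \left(-3\right) \left(-7\right) = 21$)
$Z \left(-15 + j\right) = - \frac{-15 + 21}{3} = \left(- \frac{1}{3}\right) 6 = -2$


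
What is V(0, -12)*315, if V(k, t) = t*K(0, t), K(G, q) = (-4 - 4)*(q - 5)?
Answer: -514080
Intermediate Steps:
K(G, q) = 40 - 8*q (K(G, q) = -8*(-5 + q) = 40 - 8*q)
V(k, t) = t*(40 - 8*t)
V(0, -12)*315 = (8*(-12)*(5 - 1*(-12)))*315 = (8*(-12)*(5 + 12))*315 = (8*(-12)*17)*315 = -1632*315 = -514080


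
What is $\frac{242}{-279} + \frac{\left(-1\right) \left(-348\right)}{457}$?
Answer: $- \frac{13502}{127503} \approx -0.1059$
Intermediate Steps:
$\frac{242}{-279} + \frac{\left(-1\right) \left(-348\right)}{457} = 242 \left(- \frac{1}{279}\right) + 348 \cdot \frac{1}{457} = - \frac{242}{279} + \frac{348}{457} = - \frac{13502}{127503}$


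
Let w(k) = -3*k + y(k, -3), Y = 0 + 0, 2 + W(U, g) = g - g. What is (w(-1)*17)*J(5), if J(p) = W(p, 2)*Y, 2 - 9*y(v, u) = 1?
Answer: 0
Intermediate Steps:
y(v, u) = ⅑ (y(v, u) = 2/9 - ⅑*1 = 2/9 - ⅑ = ⅑)
W(U, g) = -2 (W(U, g) = -2 + (g - g) = -2 + 0 = -2)
Y = 0
w(k) = ⅑ - 3*k (w(k) = -3*k + ⅑ = ⅑ - 3*k)
J(p) = 0 (J(p) = -2*0 = 0)
(w(-1)*17)*J(5) = ((⅑ - 3*(-1))*17)*0 = ((⅑ + 3)*17)*0 = ((28/9)*17)*0 = (476/9)*0 = 0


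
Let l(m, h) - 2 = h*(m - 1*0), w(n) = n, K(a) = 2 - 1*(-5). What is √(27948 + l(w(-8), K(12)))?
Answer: √27894 ≈ 167.01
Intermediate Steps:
K(a) = 7 (K(a) = 2 + 5 = 7)
l(m, h) = 2 + h*m (l(m, h) = 2 + h*(m - 1*0) = 2 + h*(m + 0) = 2 + h*m)
√(27948 + l(w(-8), K(12))) = √(27948 + (2 + 7*(-8))) = √(27948 + (2 - 56)) = √(27948 - 54) = √27894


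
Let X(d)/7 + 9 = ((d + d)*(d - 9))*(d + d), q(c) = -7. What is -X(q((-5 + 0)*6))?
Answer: 22015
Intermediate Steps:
X(d) = -63 + 28*d²*(-9 + d) (X(d) = -63 + 7*(((d + d)*(d - 9))*(d + d)) = -63 + 7*(((2*d)*(-9 + d))*(2*d)) = -63 + 7*((2*d*(-9 + d))*(2*d)) = -63 + 7*(4*d²*(-9 + d)) = -63 + 28*d²*(-9 + d))
-X(q((-5 + 0)*6)) = -(-63 - 252*(-7)² + 28*(-7)³) = -(-63 - 252*49 + 28*(-343)) = -(-63 - 12348 - 9604) = -1*(-22015) = 22015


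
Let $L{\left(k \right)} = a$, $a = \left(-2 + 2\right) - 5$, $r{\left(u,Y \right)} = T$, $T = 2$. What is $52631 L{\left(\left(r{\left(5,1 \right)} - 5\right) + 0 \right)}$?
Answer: $-263155$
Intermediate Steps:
$r{\left(u,Y \right)} = 2$
$a = -5$ ($a = 0 - 5 = -5$)
$L{\left(k \right)} = -5$
$52631 L{\left(\left(r{\left(5,1 \right)} - 5\right) + 0 \right)} = 52631 \left(-5\right) = -263155$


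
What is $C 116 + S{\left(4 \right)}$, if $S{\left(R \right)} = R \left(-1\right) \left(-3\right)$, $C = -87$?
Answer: $-10080$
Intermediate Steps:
$S{\left(R \right)} = 3 R$ ($S{\left(R \right)} = - R \left(-3\right) = 3 R$)
$C 116 + S{\left(4 \right)} = \left(-87\right) 116 + 3 \cdot 4 = -10092 + 12 = -10080$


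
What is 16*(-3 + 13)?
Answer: 160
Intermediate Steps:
16*(-3 + 13) = 16*10 = 160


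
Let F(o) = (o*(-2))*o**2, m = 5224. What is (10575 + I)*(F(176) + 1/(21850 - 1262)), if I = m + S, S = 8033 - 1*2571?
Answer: -4772718787833075/20588 ≈ -2.3182e+11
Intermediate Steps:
S = 5462 (S = 8033 - 2571 = 5462)
I = 10686 (I = 5224 + 5462 = 10686)
F(o) = -2*o**3 (F(o) = (-2*o)*o**2 = -2*o**3)
(10575 + I)*(F(176) + 1/(21850 - 1262)) = (10575 + 10686)*(-2*176**3 + 1/(21850 - 1262)) = 21261*(-2*5451776 + 1/20588) = 21261*(-10903552 + 1/20588) = 21261*(-224482328575/20588) = -4772718787833075/20588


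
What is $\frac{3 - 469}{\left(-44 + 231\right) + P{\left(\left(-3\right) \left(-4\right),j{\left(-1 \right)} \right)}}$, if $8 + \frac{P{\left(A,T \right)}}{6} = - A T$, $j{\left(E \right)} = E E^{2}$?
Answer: $- \frac{466}{211} \approx -2.2085$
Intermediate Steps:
$j{\left(E \right)} = E^{3}$
$P{\left(A,T \right)} = -48 - 6 A T$ ($P{\left(A,T \right)} = -48 + 6 \left(- A T\right) = -48 - 6 A T$)
$\frac{3 - 469}{\left(-44 + 231\right) + P{\left(\left(-3\right) \left(-4\right),j{\left(-1 \right)} \right)}} = \frac{3 - 469}{\left(-44 + 231\right) - \left(48 + 6 \left(\left(-3\right) \left(-4\right)\right) \left(-1\right)^{3}\right)} = - \frac{466}{187 - \left(48 + 72 \left(-1\right)\right)} = - \frac{466}{187 + \left(-48 + 72\right)} = - \frac{466}{187 + 24} = - \frac{466}{211}$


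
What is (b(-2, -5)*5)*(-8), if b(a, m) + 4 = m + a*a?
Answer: 200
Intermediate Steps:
b(a, m) = -4 + m + a**2 (b(a, m) = -4 + (m + a*a) = -4 + (m + a**2) = -4 + m + a**2)
(b(-2, -5)*5)*(-8) = ((-4 - 5 + (-2)**2)*5)*(-8) = ((-4 - 5 + 4)*5)*(-8) = -5*5*(-8) = -25*(-8) = 200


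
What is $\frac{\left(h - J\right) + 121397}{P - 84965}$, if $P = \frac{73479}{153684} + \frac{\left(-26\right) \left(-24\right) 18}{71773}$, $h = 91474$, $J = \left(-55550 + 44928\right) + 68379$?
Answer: $- \frac{43870859735832}{24030453450575} \approx -1.8256$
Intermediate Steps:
$J = 57757$ ($J = -10622 + 68379 = 57757$)
$P = \frac{179486845}{282829788}$ ($P = 73479 \cdot \frac{1}{153684} + 624 \cdot 18 \cdot \frac{1}{71773} = \frac{24493}{51228} + 11232 \cdot \frac{1}{71773} = \frac{24493}{51228} + \frac{864}{5521} = \frac{179486845}{282829788} \approx 0.63461$)
$\frac{\left(h - J\right) + 121397}{P - 84965} = \frac{\left(91474 - 57757\right) + 121397}{\frac{179486845}{282829788} - 84965} = \frac{\left(91474 - 57757\right) + 121397}{- \frac{24030453450575}{282829788}} = \left(33717 + 121397\right) \left(- \frac{282829788}{24030453450575}\right) = 155114 \left(- \frac{282829788}{24030453450575}\right) = - \frac{43870859735832}{24030453450575}$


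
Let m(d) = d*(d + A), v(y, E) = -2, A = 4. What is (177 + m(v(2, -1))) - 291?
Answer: -118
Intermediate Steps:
m(d) = d*(4 + d) (m(d) = d*(d + 4) = d*(4 + d))
(177 + m(v(2, -1))) - 291 = (177 - 2*(4 - 2)) - 291 = (177 - 2*2) - 291 = (177 - 4) - 291 = 173 - 291 = -118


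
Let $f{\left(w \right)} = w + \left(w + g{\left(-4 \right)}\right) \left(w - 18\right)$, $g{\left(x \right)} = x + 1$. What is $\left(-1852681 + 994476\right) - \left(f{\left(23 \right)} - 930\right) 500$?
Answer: $-454705$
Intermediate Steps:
$g{\left(x \right)} = 1 + x$
$f{\left(w \right)} = w + \left(-18 + w\right) \left(-3 + w\right)$ ($f{\left(w \right)} = w + \left(w + \left(1 - 4\right)\right) \left(w - 18\right) = w + \left(w - 3\right) \left(-18 + w\right) = w + \left(-3 + w\right) \left(-18 + w\right) = w + \left(-18 + w\right) \left(-3 + w\right)$)
$\left(-1852681 + 994476\right) - \left(f{\left(23 \right)} - 930\right) 500 = \left(-1852681 + 994476\right) - \left(\left(54 + 23^{2} - 460\right) - 930\right) 500 = -858205 - \left(\left(54 + 529 - 460\right) - 930\right) 500 = -858205 - \left(123 - 930\right) 500 = -858205 - \left(-807\right) 500 = -858205 - -403500 = -858205 + 403500 = -454705$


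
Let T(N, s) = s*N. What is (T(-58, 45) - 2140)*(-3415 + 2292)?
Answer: 5334250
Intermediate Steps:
T(N, s) = N*s
(T(-58, 45) - 2140)*(-3415 + 2292) = (-58*45 - 2140)*(-3415 + 2292) = (-2610 - 2140)*(-1123) = -4750*(-1123) = 5334250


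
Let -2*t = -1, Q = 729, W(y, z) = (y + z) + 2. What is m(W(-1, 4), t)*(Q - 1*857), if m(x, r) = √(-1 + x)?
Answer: -256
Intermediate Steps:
W(y, z) = 2 + y + z
t = ½ (t = -½*(-1) = ½ ≈ 0.50000)
m(W(-1, 4), t)*(Q - 1*857) = √(-1 + (2 - 1 + 4))*(729 - 1*857) = √(-1 + 5)*(729 - 857) = √4*(-128) = 2*(-128) = -256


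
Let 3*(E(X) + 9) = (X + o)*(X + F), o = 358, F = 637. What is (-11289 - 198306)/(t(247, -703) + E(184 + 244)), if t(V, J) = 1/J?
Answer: -147345285/196151762 ≈ -0.75118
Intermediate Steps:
E(X) = -9 + (358 + X)*(637 + X)/3 (E(X) = -9 + ((X + 358)*(X + 637))/3 = -9 + ((358 + X)*(637 + X))/3 = -9 + (358 + X)*(637 + X)/3)
(-11289 - 198306)/(t(247, -703) + E(184 + 244)) = (-11289 - 198306)/(1/(-703) + (228019/3 + (184 + 244)²/3 + 995*(184 + 244)/3)) = -209595/(-1/703 + (228019/3 + (⅓)*428² + (995/3)*428)) = -209595/(-1/703 + (228019/3 + (⅓)*183184 + 425860/3)) = -209595/(-1/703 + (228019/3 + 183184/3 + 425860/3)) = -209595/(-1/703 + 279021) = -209595/196151762/703 = -209595*703/196151762 = -147345285/196151762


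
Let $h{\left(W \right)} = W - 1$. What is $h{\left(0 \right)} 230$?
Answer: $-230$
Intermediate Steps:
$h{\left(W \right)} = -1 + W$
$h{\left(0 \right)} 230 = \left(-1 + 0\right) 230 = \left(-1\right) 230 = -230$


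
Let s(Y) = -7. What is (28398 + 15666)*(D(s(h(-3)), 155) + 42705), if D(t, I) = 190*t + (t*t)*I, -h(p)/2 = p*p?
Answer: 2157814080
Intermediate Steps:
h(p) = -2*p**2 (h(p) = -2*p*p = -2*p**2)
D(t, I) = 190*t + I*t**2 (D(t, I) = 190*t + t**2*I = 190*t + I*t**2)
(28398 + 15666)*(D(s(h(-3)), 155) + 42705) = (28398 + 15666)*(-7*(190 + 155*(-7)) + 42705) = 44064*(-7*(190 - 1085) + 42705) = 44064*(-7*(-895) + 42705) = 44064*(6265 + 42705) = 44064*48970 = 2157814080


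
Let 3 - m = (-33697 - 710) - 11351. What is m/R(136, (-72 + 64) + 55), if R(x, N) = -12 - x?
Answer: -45761/148 ≈ -309.20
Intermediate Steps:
m = 45761 (m = 3 - ((-33697 - 710) - 11351) = 3 - (-34407 - 11351) = 3 - 1*(-45758) = 3 + 45758 = 45761)
m/R(136, (-72 + 64) + 55) = 45761/(-12 - 1*136) = 45761/(-12 - 136) = 45761/(-148) = 45761*(-1/148) = -45761/148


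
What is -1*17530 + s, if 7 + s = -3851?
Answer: -21388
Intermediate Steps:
s = -3858 (s = -7 - 3851 = -3858)
-1*17530 + s = -1*17530 - 3858 = -17530 - 3858 = -21388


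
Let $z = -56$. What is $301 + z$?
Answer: $245$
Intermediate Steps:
$301 + z = 301 - 56 = 245$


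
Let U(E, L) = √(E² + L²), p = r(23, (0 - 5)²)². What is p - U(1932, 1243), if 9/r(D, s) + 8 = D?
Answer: 9/25 - √5277673 ≈ -2297.0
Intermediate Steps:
r(D, s) = 9/(-8 + D)
p = 9/25 (p = (9/(-8 + 23))² = (9/15)² = (9*(1/15))² = (⅗)² = 9/25 ≈ 0.36000)
p - U(1932, 1243) = 9/25 - √(1932² + 1243²) = 9/25 - √(3732624 + 1545049) = 9/25 - √5277673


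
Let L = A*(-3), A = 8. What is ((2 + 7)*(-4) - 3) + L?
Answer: -63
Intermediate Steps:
L = -24 (L = 8*(-3) = -24)
((2 + 7)*(-4) - 3) + L = ((2 + 7)*(-4) - 3) - 24 = (9*(-4) - 3) - 24 = (-36 - 3) - 24 = -39 - 24 = -63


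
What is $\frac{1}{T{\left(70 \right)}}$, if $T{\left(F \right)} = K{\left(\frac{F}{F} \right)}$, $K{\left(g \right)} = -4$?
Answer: $- \frac{1}{4} \approx -0.25$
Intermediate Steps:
$T{\left(F \right)} = -4$
$\frac{1}{T{\left(70 \right)}} = \frac{1}{-4} = - \frac{1}{4}$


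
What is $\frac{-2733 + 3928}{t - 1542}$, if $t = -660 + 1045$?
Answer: $- \frac{1195}{1157} \approx -1.0328$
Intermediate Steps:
$t = 385$
$\frac{-2733 + 3928}{t - 1542} = \frac{-2733 + 3928}{385 - 1542} = \frac{1195}{-1157} = 1195 \left(- \frac{1}{1157}\right) = - \frac{1195}{1157}$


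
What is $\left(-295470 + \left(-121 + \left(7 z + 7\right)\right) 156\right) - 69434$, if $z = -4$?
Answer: $-387056$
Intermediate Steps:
$\left(-295470 + \left(-121 + \left(7 z + 7\right)\right) 156\right) - 69434 = \left(-295470 + \left(-121 + \left(7 \left(-4\right) + 7\right)\right) 156\right) - 69434 = \left(-295470 + \left(-121 + \left(-28 + 7\right)\right) 156\right) - 69434 = \left(-295470 + \left(-121 - 21\right) 156\right) - 69434 = \left(-295470 - 22152\right) - 69434 = -317622 - 69434 = -387056$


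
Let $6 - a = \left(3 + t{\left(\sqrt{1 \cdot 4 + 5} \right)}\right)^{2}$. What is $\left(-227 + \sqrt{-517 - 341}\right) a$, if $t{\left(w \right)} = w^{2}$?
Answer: $31326 - 138 i \sqrt{858} \approx 31326.0 - 4042.2 i$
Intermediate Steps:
$a = -138$ ($a = 6 - \left(3 + \left(\sqrt{1 \cdot 4 + 5}\right)^{2}\right)^{2} = 6 - \left(3 + \left(\sqrt{4 + 5}\right)^{2}\right)^{2} = 6 - \left(3 + \left(\sqrt{9}\right)^{2}\right)^{2} = 6 - \left(3 + 3^{2}\right)^{2} = 6 - \left(3 + 9\right)^{2} = 6 - 12^{2} = 6 - 144 = -138$)
$\left(-227 + \sqrt{-517 - 341}\right) a = \left(-227 + \sqrt{-517 - 341}\right) \left(-138\right) = \left(-227 + \sqrt{-858}\right) \left(-138\right) = \left(-227 + i \sqrt{858}\right) \left(-138\right) = 31326 - 138 i \sqrt{858}$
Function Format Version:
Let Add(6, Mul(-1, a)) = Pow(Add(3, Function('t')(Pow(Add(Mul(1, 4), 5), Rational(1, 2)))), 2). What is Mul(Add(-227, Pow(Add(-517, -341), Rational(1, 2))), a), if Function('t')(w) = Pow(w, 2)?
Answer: Add(31326, Mul(-138, I, Pow(858, Rational(1, 2)))) ≈ Add(31326., Mul(-4042.2, I))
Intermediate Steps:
a = -138 (a = Add(6, Mul(-1, Pow(Add(3, Pow(Pow(Add(Mul(1, 4), 5), Rational(1, 2)), 2)), 2))) = Add(6, Mul(-1, Pow(Add(3, Pow(Pow(Add(4, 5), Rational(1, 2)), 2)), 2))) = Add(6, Mul(-1, Pow(Add(3, Pow(Pow(9, Rational(1, 2)), 2)), 2))) = Add(6, Mul(-1, Pow(Add(3, Pow(3, 2)), 2))) = Add(6, Mul(-1, Pow(Add(3, 9), 2))) = Add(6, Mul(-1, Pow(12, 2))) = Add(6, Mul(-1, 144)) = Add(6, -144) = -138)
Mul(Add(-227, Pow(Add(-517, -341), Rational(1, 2))), a) = Mul(Add(-227, Pow(Add(-517, -341), Rational(1, 2))), -138) = Mul(Add(-227, Pow(-858, Rational(1, 2))), -138) = Mul(Add(-227, Mul(I, Pow(858, Rational(1, 2)))), -138) = Add(31326, Mul(-138, I, Pow(858, Rational(1, 2))))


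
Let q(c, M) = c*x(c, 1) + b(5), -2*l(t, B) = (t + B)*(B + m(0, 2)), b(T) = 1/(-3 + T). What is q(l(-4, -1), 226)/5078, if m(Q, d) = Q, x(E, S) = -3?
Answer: 4/2539 ≈ 0.0015754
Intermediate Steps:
l(t, B) = -B*(B + t)/2 (l(t, B) = -(t + B)*(B + 0)/2 = -(B + t)*B/2 = -B*(B + t)/2)
q(c, M) = 1/2 - 3*c (q(c, M) = c*(-3) + 1/(-3 + 5) = -3*c + 1/2 = 1/2 - 3*c)
q(l(-4, -1), 226)/5078 = (1/2 - 3*(-1)*(-1*(-1) - 1*(-4))/2)/5078 = (1/2 - 3*(-1)*(1 + 4)/2)*(1/5078) = (1/2 - 3*(-1)*5/2)*(1/5078) = (1/2 - 3*(-5/2))*(1/5078) = (1/2 + 15/2)*(1/5078) = 8*(1/5078) = 4/2539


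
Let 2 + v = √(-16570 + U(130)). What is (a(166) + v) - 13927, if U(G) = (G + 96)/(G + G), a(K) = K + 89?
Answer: -13674 + I*√280018310/130 ≈ -13674.0 + 128.72*I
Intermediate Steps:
a(K) = 89 + K
U(G) = (96 + G)/(2*G) (U(G) = (96 + G)/((2*G)) = (96 + G)*(1/(2*G)) = (96 + G)/(2*G))
v = -2 + I*√280018310/130 (v = -2 + √(-16570 + (½)*(96 + 130)/130) = -2 + √(-16570 + (½)*(1/130)*226) = -2 + √(-16570 + 113/130) = -2 + √(-2153987/130) = -2 + I*√280018310/130 ≈ -2.0 + 128.72*I)
(a(166) + v) - 13927 = ((89 + 166) + (-2 + I*√280018310/130)) - 13927 = (255 + (-2 + I*√280018310/130)) - 13927 = (253 + I*√280018310/130) - 13927 = -13674 + I*√280018310/130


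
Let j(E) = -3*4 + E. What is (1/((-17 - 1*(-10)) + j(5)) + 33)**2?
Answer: 212521/196 ≈ 1084.3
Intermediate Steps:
j(E) = -12 + E
(1/((-17 - 1*(-10)) + j(5)) + 33)**2 = (1/((-17 - 1*(-10)) + (-12 + 5)) + 33)**2 = (1/((-17 + 10) - 7) + 33)**2 = (1/(-7 - 7) + 33)**2 = (1/(-14) + 33)**2 = (-1/14 + 33)**2 = (461/14)**2 = 212521/196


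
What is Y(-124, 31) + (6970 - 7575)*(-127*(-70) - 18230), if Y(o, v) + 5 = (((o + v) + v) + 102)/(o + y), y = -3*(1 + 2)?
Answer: 751542395/133 ≈ 5.6507e+6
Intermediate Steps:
y = -9 (y = -3*3 = -9)
Y(o, v) = -5 + (102 + o + 2*v)/(-9 + o) (Y(o, v) = -5 + (((o + v) + v) + 102)/(o - 9) = -5 + ((o + 2*v) + 102)/(-9 + o) = -5 + (102 + o + 2*v)/(-9 + o))
Y(-124, 31) + (6970 - 7575)*(-127*(-70) - 18230) = (147 - 4*(-124) + 2*31)/(-9 - 124) + (6970 - 7575)*(-127*(-70) - 18230) = (147 + 496 + 62)/(-133) - 605*(8890 - 18230) = -1/133*705 - 605*(-9340) = -705/133 + 5650700 = 751542395/133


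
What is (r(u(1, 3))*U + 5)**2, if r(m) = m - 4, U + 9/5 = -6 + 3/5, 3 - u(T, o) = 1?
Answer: 9409/25 ≈ 376.36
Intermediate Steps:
u(T, o) = 2 (u(T, o) = 3 - 1*1 = 3 - 1 = 2)
U = -36/5 (U = -9/5 + (-6 + 3/5) = -9/5 - 27/5 = -36/5 ≈ -7.2000)
r(m) = -4 + m
(r(u(1, 3))*U + 5)**2 = ((-4 + 2)*(-36/5) + 5)**2 = (-2*(-36/5) + 5)**2 = (72/5 + 5)**2 = (97/5)**2 = 9409/25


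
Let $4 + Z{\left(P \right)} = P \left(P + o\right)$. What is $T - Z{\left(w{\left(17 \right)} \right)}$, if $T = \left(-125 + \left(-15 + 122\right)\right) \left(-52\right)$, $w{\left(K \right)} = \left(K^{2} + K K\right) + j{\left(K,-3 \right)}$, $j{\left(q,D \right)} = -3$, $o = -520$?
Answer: $-30685$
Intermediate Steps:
$w{\left(K \right)} = -3 + 2 K^{2}$ ($w{\left(K \right)} = \left(K^{2} + K K\right) - 3 = \left(K^{2} + K^{2}\right) - 3 = 2 K^{2} - 3 = -3 + 2 K^{2}$)
$T = 936$ ($T = \left(-125 + 107\right) \left(-52\right) = \left(-18\right) \left(-52\right) = 936$)
$Z{\left(P \right)} = -4 + P \left(-520 + P\right)$ ($Z{\left(P \right)} = -4 + P \left(P - 520\right) = -4 + P \left(-520 + P\right)$)
$T - Z{\left(w{\left(17 \right)} \right)} = 936 - \left(-4 + \left(-3 + 2 \cdot 17^{2}\right)^{2} - 520 \left(-3 + 2 \cdot 17^{2}\right)\right) = 936 - \left(-4 + \left(-3 + 2 \cdot 289\right)^{2} - 520 \left(-3 + 2 \cdot 289\right)\right) = 936 - \left(-4 + \left(-3 + 578\right)^{2} - 520 \left(-3 + 578\right)\right) = 936 - \left(-4 + 575^{2} - 299000\right) = 936 - \left(-4 + 330625 - 299000\right) = 936 - 31621 = -30685$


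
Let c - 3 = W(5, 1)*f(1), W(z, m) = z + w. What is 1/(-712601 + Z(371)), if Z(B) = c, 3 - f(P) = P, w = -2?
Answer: -1/712592 ≈ -1.4033e-6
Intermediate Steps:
W(z, m) = -2 + z (W(z, m) = z - 2 = -2 + z)
f(P) = 3 - P
c = 9 (c = 3 + (-2 + 5)*(3 - 1*1) = 3 + 3*(3 - 1) = 3 + 3*2 = 3 + 6 = 9)
Z(B) = 9
1/(-712601 + Z(371)) = 1/(-712601 + 9) = 1/(-712592) = -1/712592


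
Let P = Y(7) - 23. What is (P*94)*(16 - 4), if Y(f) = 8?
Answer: -16920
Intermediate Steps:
P = -15 (P = 8 - 23 = -15)
(P*94)*(16 - 4) = (-15*94)*(16 - 4) = -1410*12 = -16920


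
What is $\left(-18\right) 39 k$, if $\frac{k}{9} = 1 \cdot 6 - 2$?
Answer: $-25272$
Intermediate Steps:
$k = 36$ ($k = 9 \left(1 \cdot 6 - 2\right) = 9 \left(6 - 2\right) = 9 \cdot 4 = 36$)
$\left(-18\right) 39 k = \left(-18\right) 39 \cdot 36 = \left(-702\right) 36 = -25272$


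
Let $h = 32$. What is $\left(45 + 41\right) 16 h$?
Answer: $44032$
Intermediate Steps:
$\left(45 + 41\right) 16 h = \left(45 + 41\right) 16 \cdot 32 = 86 \cdot 16 \cdot 32 = 1376 \cdot 32 = 44032$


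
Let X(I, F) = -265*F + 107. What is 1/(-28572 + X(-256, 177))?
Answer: -1/75370 ≈ -1.3268e-5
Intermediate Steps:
X(I, F) = 107 - 265*F
1/(-28572 + X(-256, 177)) = 1/(-28572 + (107 - 265*177)) = 1/(-28572 + (107 - 46905)) = 1/(-28572 - 46798) = 1/(-75370) = -1/75370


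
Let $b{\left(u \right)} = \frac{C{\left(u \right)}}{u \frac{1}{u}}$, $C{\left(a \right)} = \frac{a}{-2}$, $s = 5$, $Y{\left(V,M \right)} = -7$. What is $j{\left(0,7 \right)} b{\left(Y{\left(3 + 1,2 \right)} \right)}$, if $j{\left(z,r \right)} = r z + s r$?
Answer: $\frac{245}{2} \approx 122.5$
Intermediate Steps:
$C{\left(a \right)} = - \frac{a}{2}$ ($C{\left(a \right)} = a \left(- \frac{1}{2}\right) = - \frac{a}{2}$)
$j{\left(z,r \right)} = 5 r + r z$ ($j{\left(z,r \right)} = r z + 5 r = 5 r + r z$)
$b{\left(u \right)} = - \frac{u}{2}$ ($b{\left(u \right)} = \frac{\left(- \frac{1}{2}\right) u}{u \frac{1}{u}} = \frac{\left(- \frac{1}{2}\right) u}{1} = - \frac{u}{2} \cdot 1 = - \frac{u}{2}$)
$j{\left(0,7 \right)} b{\left(Y{\left(3 + 1,2 \right)} \right)} = 7 \left(5 + 0\right) \left(\left(- \frac{1}{2}\right) \left(-7\right)\right) = 7 \cdot 5 \cdot \frac{7}{2} = 35 \cdot \frac{7}{2} = \frac{245}{2}$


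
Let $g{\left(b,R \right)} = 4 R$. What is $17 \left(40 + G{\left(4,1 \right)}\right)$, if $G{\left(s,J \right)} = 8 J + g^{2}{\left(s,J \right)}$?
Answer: $1088$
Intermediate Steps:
$G{\left(s,J \right)} = 8 J + 16 J^{2}$ ($G{\left(s,J \right)} = 8 J + \left(4 J\right)^{2} = 8 J + 16 J^{2}$)
$17 \left(40 + G{\left(4,1 \right)}\right) = 17 \left(40 + 8 \cdot 1 \left(1 + 2 \cdot 1\right)\right) = 17 \left(40 + 8 \cdot 1 \left(1 + 2\right)\right) = 17 \left(40 + 8 \cdot 1 \cdot 3\right) = 17 \left(40 + 24\right) = 17 \cdot 64 = 1088$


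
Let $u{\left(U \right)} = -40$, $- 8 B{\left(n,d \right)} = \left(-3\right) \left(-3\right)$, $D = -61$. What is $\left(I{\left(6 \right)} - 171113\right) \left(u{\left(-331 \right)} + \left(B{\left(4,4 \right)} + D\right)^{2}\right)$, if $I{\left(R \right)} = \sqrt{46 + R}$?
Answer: $- \frac{41828401737}{64} + \frac{244449 \sqrt{13}}{32} \approx -6.5354 \cdot 10^{8}$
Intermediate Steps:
$B{\left(n,d \right)} = - \frac{9}{8}$ ($B{\left(n,d \right)} = - \frac{\left(-3\right) \left(-3\right)}{8} = \left(- \frac{1}{8}\right) 9 = - \frac{9}{8}$)
$\left(I{\left(6 \right)} - 171113\right) \left(u{\left(-331 \right)} + \left(B{\left(4,4 \right)} + D\right)^{2}\right) = \left(\sqrt{46 + 6} - 171113\right) \left(-40 + \left(- \frac{9}{8} - 61\right)^{2}\right) = \left(\sqrt{52} - 171113\right) \left(-40 + \left(- \frac{497}{8}\right)^{2}\right) = \left(2 \sqrt{13} - 171113\right) \left(-40 + \frac{247009}{64}\right) = \left(-171113 + 2 \sqrt{13}\right) \frac{244449}{64} = - \frac{41828401737}{64} + \frac{244449 \sqrt{13}}{32}$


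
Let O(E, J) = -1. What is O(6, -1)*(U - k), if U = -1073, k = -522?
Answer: 551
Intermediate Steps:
O(6, -1)*(U - k) = -(-1073 - 1*(-522)) = -(-1073 + 522) = -1*(-551) = 551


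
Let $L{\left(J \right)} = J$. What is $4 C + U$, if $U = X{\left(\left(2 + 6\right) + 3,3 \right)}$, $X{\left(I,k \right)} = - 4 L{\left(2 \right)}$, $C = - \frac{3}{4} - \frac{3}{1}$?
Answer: $-23$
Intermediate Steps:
$C = - \frac{15}{4}$ ($C = \left(-3\right) \frac{1}{4} - 3 = - \frac{3}{4} - 3 = - \frac{15}{4} \approx -3.75$)
$X{\left(I,k \right)} = -8$ ($X{\left(I,k \right)} = \left(-4\right) 2 = -8$)
$U = -8$
$4 C + U = 4 \left(- \frac{15}{4}\right) - 8 = -15 - 8 = -23$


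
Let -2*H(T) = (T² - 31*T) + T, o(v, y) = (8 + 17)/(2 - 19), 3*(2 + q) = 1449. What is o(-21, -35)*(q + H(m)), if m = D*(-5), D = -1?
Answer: -27175/34 ≈ -799.26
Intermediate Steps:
m = 5 (m = -1*(-5) = 5)
q = 481 (q = -2 + (⅓)*1449 = -2 + 483 = 481)
o(v, y) = -25/17 (o(v, y) = 25/(-17) = 25*(-1/17) = -25/17)
H(T) = 15*T - T²/2 (H(T) = -((T² - 31*T) + T)/2 = -(T² - 30*T)/2 = 15*T - T²/2)
o(-21, -35)*(q + H(m)) = -25*(481 + (½)*5*(30 - 1*5))/17 = -25*(481 + (½)*5*(30 - 5))/17 = -25*(481 + (½)*5*25)/17 = -25*(481 + 125/2)/17 = -25/17*1087/2 = -27175/34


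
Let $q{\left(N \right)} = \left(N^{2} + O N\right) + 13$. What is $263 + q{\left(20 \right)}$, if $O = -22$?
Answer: $236$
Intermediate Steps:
$q{\left(N \right)} = 13 + N^{2} - 22 N$ ($q{\left(N \right)} = \left(N^{2} - 22 N\right) + 13 = 13 + N^{2} - 22 N$)
$263 + q{\left(20 \right)} = 263 + \left(13 + 20^{2} - 440\right) = 263 + \left(13 + 400 - 440\right) = 263 - 27 = 236$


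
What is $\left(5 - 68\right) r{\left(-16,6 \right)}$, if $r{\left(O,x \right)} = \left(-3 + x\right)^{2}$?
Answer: $-567$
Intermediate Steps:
$\left(5 - 68\right) r{\left(-16,6 \right)} = \left(5 - 68\right) \left(-3 + 6\right)^{2} = - 63 \cdot 3^{2} = \left(-63\right) 9 = -567$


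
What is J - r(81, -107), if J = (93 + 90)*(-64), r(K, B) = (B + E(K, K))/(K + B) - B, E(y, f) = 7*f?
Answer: -153417/13 ≈ -11801.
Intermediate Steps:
r(K, B) = -B + (B + 7*K)/(B + K) (r(K, B) = (B + 7*K)/(K + B) - B = (B + 7*K)/(B + K) - B = -B + (B + 7*K)/(B + K))
J = -11712 (J = 183*(-64) = -11712)
J - r(81, -107) = -11712 - (-107 - 1*(-107)**2 + 7*81 - 1*(-107)*81)/(-107 + 81) = -11712 - (-107 - 1*11449 + 567 + 8667)/(-26) = -11712 - (-1)*(-107 - 11449 + 567 + 8667)/26 = -11712 - (-1)*(-2322)/26 = -11712 - 1*1161/13 = -11712 - 1161/13 = -153417/13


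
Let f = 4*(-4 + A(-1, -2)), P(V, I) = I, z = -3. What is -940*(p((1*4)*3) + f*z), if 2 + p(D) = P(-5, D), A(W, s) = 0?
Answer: -54520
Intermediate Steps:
p(D) = -2 + D
f = -16 (f = 4*(-4 + 0) = 4*(-4) = -16)
-940*(p((1*4)*3) + f*z) = -940*((-2 + (1*4)*3) - 16*(-3)) = -940*((-2 + 4*3) + 48) = -940*((-2 + 12) + 48) = -940*(10 + 48) = -940*58 = -54520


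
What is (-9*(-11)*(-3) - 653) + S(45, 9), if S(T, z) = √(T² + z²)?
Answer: -950 + 9*√26 ≈ -904.11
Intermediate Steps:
(-9*(-11)*(-3) - 653) + S(45, 9) = (-9*(-11)*(-3) - 653) + √(45² + 9²) = (99*(-3) - 653) + √(2025 + 81) = (-297 - 653) + √2106 = -950 + 9*√26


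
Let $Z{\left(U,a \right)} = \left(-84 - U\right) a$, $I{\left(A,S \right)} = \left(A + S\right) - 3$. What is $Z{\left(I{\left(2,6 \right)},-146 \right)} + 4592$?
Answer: $17586$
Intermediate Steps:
$I{\left(A,S \right)} = -3 + A + S$
$Z{\left(U,a \right)} = a \left(-84 - U\right)$
$Z{\left(I{\left(2,6 \right)},-146 \right)} + 4592 = \left(-1\right) \left(-146\right) \left(84 + \left(-3 + 2 + 6\right)\right) + 4592 = \left(-1\right) \left(-146\right) \left(84 + 5\right) + 4592 = \left(-1\right) \left(-146\right) 89 + 4592 = 12994 + 4592 = 17586$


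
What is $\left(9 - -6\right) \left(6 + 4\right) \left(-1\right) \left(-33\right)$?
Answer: $4950$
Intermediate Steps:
$\left(9 - -6\right) \left(6 + 4\right) \left(-1\right) \left(-33\right) = \left(9 + 6\right) 10 \left(-1\right) \left(-33\right) = 15 \left(-10\right) \left(-33\right) = \left(-150\right) \left(-33\right) = 4950$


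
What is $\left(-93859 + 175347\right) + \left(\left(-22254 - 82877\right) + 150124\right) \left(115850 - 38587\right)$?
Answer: $3476375647$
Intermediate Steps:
$\left(-93859 + 175347\right) + \left(\left(-22254 - 82877\right) + 150124\right) \left(115850 - 38587\right) = 81488 + \left(\left(-22254 - 82877\right) + 150124\right) 77263 = 81488 + \left(-105131 + 150124\right) 77263 = 81488 + 44993 \cdot 77263 = 81488 + 3476294159 = 3476375647$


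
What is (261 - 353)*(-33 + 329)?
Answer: -27232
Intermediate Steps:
(261 - 353)*(-33 + 329) = -92*296 = -27232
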